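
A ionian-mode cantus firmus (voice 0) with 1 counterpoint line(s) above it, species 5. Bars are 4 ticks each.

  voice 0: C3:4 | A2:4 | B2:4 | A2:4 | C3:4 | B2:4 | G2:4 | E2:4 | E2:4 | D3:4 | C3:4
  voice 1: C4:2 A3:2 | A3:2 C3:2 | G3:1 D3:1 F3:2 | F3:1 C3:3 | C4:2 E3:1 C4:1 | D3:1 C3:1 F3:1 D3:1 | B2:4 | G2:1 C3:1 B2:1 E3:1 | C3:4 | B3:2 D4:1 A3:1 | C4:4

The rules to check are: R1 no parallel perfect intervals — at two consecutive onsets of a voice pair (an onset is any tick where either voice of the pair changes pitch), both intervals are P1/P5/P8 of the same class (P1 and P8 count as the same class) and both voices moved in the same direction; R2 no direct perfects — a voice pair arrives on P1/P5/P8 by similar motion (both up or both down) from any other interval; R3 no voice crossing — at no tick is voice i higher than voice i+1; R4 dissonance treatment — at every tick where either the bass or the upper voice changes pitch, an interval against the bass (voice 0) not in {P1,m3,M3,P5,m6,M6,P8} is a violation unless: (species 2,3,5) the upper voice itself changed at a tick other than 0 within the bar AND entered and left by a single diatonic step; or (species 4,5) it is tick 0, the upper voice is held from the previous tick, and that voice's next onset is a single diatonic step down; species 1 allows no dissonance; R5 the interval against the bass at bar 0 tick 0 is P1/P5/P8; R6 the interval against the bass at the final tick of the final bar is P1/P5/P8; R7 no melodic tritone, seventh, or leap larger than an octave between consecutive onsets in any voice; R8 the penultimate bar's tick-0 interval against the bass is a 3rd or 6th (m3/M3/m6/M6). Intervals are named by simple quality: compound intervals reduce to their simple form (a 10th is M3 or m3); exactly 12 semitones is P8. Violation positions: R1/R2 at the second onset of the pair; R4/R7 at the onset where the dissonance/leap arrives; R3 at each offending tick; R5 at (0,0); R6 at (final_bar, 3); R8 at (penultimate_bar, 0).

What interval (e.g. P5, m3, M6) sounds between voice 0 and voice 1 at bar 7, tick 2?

voice 0=E2 voice 1=B2 -> P5

P5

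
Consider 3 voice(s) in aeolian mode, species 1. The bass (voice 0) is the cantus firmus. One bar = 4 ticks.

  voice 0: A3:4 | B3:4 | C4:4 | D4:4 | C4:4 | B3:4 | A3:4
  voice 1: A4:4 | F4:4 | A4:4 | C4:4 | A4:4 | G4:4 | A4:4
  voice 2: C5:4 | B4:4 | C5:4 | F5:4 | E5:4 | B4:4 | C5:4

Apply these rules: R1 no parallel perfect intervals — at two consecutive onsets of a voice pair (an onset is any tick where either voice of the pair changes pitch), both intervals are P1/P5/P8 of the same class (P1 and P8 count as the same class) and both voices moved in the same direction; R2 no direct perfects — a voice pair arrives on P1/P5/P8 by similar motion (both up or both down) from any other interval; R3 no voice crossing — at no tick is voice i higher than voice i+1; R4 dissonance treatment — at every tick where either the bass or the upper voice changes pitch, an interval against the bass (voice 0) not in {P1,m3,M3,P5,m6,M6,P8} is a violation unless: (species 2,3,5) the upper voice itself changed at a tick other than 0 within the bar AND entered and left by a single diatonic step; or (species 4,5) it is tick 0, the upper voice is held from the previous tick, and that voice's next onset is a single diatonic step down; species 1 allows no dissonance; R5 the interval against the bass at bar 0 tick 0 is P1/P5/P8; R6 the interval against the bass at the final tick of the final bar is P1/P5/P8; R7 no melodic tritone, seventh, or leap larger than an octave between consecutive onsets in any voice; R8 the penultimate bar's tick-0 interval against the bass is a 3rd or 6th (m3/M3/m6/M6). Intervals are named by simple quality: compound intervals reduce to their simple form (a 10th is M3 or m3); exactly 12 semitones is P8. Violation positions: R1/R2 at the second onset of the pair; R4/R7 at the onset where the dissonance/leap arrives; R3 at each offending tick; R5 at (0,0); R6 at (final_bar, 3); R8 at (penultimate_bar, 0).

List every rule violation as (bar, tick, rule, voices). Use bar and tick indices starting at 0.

bar 0: v0=A3 v1=A4 v2=C5 downbeat m3
bar 1: v0=B3 v1=F4 v2=B4 downbeat P8
bar 2: v0=C4 v1=A4 v2=C5 downbeat P8
bar 3: v0=D4 v1=C4 v2=F5 downbeat m3
bar 4: v0=C4 v1=A4 v2=E5 downbeat M3
bar 5: v0=B3 v1=G4 v2=B4 downbeat P8
bar 6: v0=A3 v1=A4 v2=C5 downbeat m3
  -> R5 @ bar 0 tick 0 v(0, 2): opens on m3
  -> R4 @ bar 1 tick 0 v(0, 1): B3/F4 TT untreated
  -> R1 @ bar 2 tick 0 v(0, 2): B3/B4 P8 -> C4/C5 P8 similar
  -> R3 @ bar 3 tick 0 v(0, 1): D4 above C4
  -> R4 @ bar 3 tick 0 v(0, 1): D4/C4 M2 untreated
  -> R3 @ bar 3 tick 1 v(0, 1): D4 above C4
  -> R3 @ bar 3 tick 2 v(0, 1): D4 above C4
  -> R3 @ bar 3 tick 3 v(0, 1): D4 above C4
  -> R2 @ bar 5 tick 0 v(0, 2): C4/E5 M3 -> B3/B4 P8 similar
  -> R8 @ bar 5 tick 0 v(0, 2): penult P8 not 3rd/6th
  -> R6 @ bar 6 tick 3 v(0, 2): closes on m3

(0, 0, R5, (0, 2))
(1, 0, R4, (0, 1))
(2, 0, R1, (0, 2))
(3, 0, R3, (0, 1))
(3, 0, R4, (0, 1))
(3, 1, R3, (0, 1))
(3, 2, R3, (0, 1))
(3, 3, R3, (0, 1))
(5, 0, R2, (0, 2))
(5, 0, R8, (0, 2))
(6, 3, R6, (0, 2))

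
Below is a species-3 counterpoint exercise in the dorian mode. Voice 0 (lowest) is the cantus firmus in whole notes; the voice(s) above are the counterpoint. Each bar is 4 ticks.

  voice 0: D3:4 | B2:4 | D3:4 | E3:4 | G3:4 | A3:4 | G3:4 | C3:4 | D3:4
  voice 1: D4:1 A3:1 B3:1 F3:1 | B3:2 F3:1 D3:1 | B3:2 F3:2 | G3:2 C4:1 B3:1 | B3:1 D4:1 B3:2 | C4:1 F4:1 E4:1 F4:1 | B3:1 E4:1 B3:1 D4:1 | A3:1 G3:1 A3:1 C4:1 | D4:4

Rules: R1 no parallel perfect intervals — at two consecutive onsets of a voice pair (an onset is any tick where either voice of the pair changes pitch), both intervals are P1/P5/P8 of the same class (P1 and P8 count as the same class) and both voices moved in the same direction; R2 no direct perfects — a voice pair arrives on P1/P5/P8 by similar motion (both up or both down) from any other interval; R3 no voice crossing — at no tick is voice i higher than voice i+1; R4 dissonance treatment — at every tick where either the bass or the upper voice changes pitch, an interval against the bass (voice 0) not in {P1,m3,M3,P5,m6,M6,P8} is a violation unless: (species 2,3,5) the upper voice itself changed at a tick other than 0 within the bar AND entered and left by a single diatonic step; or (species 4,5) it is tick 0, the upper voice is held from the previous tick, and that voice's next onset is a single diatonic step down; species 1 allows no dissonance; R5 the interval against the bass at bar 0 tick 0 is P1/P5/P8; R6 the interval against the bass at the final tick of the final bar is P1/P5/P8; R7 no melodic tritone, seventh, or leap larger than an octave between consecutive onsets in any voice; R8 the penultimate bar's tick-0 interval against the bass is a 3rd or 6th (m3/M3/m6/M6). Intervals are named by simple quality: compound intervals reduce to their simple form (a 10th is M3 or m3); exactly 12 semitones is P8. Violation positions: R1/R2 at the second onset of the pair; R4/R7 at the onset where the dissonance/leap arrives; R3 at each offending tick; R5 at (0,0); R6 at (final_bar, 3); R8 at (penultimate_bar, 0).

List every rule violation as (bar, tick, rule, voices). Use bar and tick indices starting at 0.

bar 0: v0=D3 v1=D4 downbeat P8
bar 1: v0=B2 v1=B3 downbeat P8
bar 2: v0=D3 v1=B3 downbeat M6
bar 3: v0=E3 v1=G3 downbeat m3
bar 4: v0=G3 v1=B3 downbeat M3
bar 5: v0=A3 v1=C4 downbeat m3
bar 6: v0=G3 v1=B3 downbeat M3
bar 7: v0=C3 v1=A3 downbeat M6
bar 8: v0=D3 v1=D4 downbeat P8
  -> R7 @ bar 0 tick 3 v(1,): B3->F3 leap 6st
  -> R7 @ bar 1 tick 0 v(1,): F3->B3 leap 6st
  -> R4 @ bar 1 tick 2 v(0, 1): B2/F3 TT untreated
  -> R7 @ bar 1 tick 2 v(1,): B3->F3 leap 6st
  -> R7 @ bar 2 tick 2 v(1,): B3->F3 leap 6st
  -> R7 @ bar 6 tick 0 v(1,): F4->B3 leap 6st
  -> R1 @ bar 8 tick 0 v(0, 1): C3/C4 P8 -> D3/D4 P8 similar

(0, 3, R7, (1,))
(1, 0, R7, (1,))
(1, 2, R4, (0, 1))
(1, 2, R7, (1,))
(2, 2, R7, (1,))
(6, 0, R7, (1,))
(8, 0, R1, (0, 1))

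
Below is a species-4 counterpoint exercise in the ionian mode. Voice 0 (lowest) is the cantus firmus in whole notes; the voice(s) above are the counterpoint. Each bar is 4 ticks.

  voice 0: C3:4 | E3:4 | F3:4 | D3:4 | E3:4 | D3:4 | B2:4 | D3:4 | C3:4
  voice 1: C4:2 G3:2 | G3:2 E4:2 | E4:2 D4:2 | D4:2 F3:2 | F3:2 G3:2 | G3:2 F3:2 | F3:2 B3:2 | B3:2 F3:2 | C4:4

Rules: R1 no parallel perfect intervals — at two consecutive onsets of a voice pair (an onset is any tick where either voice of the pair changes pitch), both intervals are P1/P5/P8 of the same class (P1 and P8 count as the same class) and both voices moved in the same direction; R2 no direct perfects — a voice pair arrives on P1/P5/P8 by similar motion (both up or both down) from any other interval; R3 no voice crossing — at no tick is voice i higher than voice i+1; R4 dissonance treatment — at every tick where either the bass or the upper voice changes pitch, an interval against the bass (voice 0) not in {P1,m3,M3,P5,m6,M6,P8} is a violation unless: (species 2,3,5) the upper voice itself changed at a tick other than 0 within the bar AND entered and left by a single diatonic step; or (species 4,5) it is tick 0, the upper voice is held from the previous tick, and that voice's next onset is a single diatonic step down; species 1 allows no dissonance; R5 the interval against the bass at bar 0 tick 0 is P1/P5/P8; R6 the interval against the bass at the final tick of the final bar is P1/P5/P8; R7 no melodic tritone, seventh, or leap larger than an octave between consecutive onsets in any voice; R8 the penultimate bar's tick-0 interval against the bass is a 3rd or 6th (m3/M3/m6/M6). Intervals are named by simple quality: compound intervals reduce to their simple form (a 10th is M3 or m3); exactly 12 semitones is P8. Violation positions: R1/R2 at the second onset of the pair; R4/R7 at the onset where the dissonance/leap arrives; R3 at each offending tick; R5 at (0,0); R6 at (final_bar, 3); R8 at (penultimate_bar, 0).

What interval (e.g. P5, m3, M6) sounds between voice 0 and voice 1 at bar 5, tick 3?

m3

voice 0=D3 voice 1=F3 -> m3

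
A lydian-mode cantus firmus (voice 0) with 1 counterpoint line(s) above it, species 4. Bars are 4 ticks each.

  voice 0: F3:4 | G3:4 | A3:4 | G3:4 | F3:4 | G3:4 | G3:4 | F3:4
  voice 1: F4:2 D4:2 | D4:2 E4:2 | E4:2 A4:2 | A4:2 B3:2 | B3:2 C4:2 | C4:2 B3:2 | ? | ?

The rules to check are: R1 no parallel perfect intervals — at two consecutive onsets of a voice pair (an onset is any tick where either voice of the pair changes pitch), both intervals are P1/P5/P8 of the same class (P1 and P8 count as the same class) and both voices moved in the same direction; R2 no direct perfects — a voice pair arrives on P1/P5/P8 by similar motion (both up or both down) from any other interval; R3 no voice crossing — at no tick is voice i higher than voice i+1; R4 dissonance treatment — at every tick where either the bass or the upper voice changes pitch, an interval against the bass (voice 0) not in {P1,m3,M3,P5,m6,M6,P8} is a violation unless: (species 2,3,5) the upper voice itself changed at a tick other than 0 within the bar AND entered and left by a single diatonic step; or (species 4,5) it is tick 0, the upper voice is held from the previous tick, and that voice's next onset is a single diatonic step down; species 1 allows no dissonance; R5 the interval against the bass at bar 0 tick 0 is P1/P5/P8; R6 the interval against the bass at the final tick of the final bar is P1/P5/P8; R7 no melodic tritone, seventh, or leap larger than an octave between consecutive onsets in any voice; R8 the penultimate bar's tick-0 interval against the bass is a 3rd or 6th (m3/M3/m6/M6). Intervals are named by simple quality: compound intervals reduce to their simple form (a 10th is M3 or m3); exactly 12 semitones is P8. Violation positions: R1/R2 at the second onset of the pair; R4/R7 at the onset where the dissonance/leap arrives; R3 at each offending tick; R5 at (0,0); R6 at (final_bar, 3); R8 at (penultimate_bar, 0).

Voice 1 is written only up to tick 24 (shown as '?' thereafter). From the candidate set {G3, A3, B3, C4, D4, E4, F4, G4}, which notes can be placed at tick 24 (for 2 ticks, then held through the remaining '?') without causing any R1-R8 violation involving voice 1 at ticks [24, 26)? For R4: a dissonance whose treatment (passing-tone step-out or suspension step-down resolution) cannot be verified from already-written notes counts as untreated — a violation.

{B3, E4}

G3: violates R8
A3: violates R4,R8
B3: legal
C4: violates R4,R8
D4: violates R8
E4: legal
F4: violates R4,R7,R8
G4: violates R8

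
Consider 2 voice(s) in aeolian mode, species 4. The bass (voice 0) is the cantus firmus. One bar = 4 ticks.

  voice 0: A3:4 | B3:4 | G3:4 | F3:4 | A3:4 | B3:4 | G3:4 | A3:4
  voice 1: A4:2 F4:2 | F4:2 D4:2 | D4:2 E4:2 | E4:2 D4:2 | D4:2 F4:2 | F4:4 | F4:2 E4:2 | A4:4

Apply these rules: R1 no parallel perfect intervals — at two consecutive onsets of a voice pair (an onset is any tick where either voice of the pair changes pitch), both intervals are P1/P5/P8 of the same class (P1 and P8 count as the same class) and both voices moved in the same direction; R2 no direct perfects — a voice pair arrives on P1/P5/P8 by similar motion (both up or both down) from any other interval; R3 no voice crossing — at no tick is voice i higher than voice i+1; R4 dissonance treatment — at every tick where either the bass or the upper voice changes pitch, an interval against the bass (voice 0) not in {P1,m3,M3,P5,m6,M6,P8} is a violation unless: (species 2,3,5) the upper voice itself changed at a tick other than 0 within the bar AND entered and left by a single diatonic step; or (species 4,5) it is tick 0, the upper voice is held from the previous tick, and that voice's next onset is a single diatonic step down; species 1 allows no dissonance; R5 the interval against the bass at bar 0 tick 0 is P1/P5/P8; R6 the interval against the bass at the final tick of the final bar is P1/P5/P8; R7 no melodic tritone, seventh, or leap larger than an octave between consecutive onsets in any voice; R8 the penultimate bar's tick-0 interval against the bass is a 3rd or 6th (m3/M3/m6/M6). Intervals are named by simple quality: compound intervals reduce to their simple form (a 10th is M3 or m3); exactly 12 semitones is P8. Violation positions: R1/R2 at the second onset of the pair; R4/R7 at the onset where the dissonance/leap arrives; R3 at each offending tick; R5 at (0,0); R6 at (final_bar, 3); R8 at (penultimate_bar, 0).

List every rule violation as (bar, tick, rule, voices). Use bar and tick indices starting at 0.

bar 0: v0=A3 v1=A4 downbeat P8
bar 1: v0=B3 v1=F4 downbeat TT
bar 2: v0=G3 v1=D4 downbeat P5
bar 3: v0=F3 v1=E4 downbeat M7
bar 4: v0=A3 v1=D4 downbeat P4
bar 5: v0=B3 v1=F4 downbeat TT
bar 6: v0=G3 v1=F4 downbeat m7
bar 7: v0=A3 v1=A4 downbeat P8
  -> R4 @ bar 1 tick 0 v(0, 1): B3/F4 TT untreated
  -> R4 @ bar 4 tick 0 v(0, 1): A3/D4 P4 untreated
  -> R8 @ bar 6 tick 0 v(0, 1): penult m7 not 3rd/6th
  -> R2 @ bar 7 tick 0 v(0, 1): G3/E4 M6 -> A3/A4 P8 similar

(1, 0, R4, (0, 1))
(4, 0, R4, (0, 1))
(6, 0, R8, (0, 1))
(7, 0, R2, (0, 1))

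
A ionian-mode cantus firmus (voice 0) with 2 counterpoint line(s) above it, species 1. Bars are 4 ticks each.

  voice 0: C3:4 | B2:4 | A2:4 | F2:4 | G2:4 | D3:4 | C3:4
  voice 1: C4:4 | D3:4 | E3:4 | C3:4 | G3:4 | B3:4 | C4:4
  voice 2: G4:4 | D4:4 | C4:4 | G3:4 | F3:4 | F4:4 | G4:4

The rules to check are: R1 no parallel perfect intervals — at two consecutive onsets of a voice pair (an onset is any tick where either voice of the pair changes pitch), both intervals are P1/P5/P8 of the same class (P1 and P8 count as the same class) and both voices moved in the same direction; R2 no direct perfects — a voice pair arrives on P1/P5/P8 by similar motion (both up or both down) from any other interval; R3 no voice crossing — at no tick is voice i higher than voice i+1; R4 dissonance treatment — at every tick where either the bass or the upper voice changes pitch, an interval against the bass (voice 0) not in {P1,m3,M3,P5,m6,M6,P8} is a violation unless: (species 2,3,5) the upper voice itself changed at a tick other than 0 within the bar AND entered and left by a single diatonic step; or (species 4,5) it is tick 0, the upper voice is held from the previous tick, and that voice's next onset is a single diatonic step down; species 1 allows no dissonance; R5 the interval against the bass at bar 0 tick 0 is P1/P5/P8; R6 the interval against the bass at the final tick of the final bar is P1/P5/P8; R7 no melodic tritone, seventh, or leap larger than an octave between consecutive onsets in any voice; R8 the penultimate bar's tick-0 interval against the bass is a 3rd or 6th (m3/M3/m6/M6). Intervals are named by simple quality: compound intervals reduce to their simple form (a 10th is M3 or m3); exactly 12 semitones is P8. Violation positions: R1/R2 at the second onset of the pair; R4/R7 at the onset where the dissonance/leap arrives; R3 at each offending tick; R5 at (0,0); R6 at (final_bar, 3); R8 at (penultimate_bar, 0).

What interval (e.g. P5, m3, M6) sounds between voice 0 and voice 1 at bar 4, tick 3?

P8

voice 0=G2 voice 1=G3 -> P8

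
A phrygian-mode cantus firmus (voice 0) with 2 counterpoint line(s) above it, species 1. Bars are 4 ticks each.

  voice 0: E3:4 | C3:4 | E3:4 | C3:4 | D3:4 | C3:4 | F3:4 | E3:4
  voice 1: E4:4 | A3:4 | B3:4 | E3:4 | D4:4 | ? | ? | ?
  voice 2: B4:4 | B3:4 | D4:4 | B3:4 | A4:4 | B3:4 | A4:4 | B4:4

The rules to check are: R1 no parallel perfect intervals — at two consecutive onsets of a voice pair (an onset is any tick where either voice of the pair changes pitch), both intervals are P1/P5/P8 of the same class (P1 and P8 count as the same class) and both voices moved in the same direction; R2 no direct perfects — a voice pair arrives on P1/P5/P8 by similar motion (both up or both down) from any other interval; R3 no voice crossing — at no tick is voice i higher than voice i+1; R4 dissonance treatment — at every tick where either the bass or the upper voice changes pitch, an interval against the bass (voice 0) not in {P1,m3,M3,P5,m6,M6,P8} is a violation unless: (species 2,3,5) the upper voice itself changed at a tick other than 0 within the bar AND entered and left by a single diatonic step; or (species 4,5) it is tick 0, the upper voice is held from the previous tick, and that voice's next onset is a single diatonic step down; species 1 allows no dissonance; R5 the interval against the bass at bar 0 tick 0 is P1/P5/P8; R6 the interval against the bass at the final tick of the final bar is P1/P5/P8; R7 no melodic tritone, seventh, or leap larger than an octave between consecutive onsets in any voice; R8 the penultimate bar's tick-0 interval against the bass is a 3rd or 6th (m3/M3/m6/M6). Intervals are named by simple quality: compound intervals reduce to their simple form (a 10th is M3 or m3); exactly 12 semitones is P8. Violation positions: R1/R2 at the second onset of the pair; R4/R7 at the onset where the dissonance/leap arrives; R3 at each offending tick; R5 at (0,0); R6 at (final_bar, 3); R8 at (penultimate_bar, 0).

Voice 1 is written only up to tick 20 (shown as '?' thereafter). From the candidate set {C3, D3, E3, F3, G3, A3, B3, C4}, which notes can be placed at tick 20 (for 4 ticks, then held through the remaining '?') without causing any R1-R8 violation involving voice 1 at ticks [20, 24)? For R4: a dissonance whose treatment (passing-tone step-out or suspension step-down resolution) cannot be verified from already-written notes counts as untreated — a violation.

{A3}

C3: violates R1,R7
D3: violates R4
E3: violates R1,R7
F3: violates R4
G3: violates R2
A3: legal
B3: violates R2,R4
C4: violates R1,R3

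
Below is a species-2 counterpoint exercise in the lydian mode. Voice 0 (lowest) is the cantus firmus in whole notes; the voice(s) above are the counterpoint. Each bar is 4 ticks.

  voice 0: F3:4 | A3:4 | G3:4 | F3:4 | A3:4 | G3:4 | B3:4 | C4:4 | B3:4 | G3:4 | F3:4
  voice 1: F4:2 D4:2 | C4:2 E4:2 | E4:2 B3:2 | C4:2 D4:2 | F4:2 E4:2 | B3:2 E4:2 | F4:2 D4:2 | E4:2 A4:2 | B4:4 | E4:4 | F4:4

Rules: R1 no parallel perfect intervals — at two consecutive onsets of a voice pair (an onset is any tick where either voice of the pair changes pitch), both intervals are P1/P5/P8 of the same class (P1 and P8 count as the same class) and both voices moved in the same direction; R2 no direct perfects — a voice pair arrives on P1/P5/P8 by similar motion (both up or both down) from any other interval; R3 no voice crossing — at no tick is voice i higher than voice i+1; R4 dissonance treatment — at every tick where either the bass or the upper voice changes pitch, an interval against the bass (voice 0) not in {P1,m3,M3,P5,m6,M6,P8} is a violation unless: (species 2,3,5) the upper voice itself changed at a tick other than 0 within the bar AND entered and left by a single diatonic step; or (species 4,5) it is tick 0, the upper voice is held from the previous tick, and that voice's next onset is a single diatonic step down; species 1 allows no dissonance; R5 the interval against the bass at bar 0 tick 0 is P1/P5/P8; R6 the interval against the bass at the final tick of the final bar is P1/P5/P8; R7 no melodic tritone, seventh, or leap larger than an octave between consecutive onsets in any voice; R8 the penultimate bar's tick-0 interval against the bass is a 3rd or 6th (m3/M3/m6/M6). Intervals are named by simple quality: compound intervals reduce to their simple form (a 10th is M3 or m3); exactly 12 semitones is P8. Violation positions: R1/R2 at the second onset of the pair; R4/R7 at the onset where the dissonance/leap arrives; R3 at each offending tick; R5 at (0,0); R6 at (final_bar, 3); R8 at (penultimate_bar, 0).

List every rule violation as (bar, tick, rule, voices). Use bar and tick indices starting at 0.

(6, 0, R4, (0, 1))

bar 0: v0=F3 v1=F4 downbeat P8
bar 1: v0=A3 v1=C4 downbeat m3
bar 2: v0=G3 v1=E4 downbeat M6
bar 3: v0=F3 v1=C4 downbeat P5
bar 4: v0=A3 v1=F4 downbeat m6
bar 5: v0=G3 v1=B3 downbeat M3
bar 6: v0=B3 v1=F4 downbeat TT
bar 7: v0=C4 v1=E4 downbeat M3
bar 8: v0=B3 v1=B4 downbeat P8
bar 9: v0=G3 v1=E4 downbeat M6
bar 10: v0=F3 v1=F4 downbeat P8
  -> R4 @ bar 6 tick 0 v(0, 1): B3/F4 TT untreated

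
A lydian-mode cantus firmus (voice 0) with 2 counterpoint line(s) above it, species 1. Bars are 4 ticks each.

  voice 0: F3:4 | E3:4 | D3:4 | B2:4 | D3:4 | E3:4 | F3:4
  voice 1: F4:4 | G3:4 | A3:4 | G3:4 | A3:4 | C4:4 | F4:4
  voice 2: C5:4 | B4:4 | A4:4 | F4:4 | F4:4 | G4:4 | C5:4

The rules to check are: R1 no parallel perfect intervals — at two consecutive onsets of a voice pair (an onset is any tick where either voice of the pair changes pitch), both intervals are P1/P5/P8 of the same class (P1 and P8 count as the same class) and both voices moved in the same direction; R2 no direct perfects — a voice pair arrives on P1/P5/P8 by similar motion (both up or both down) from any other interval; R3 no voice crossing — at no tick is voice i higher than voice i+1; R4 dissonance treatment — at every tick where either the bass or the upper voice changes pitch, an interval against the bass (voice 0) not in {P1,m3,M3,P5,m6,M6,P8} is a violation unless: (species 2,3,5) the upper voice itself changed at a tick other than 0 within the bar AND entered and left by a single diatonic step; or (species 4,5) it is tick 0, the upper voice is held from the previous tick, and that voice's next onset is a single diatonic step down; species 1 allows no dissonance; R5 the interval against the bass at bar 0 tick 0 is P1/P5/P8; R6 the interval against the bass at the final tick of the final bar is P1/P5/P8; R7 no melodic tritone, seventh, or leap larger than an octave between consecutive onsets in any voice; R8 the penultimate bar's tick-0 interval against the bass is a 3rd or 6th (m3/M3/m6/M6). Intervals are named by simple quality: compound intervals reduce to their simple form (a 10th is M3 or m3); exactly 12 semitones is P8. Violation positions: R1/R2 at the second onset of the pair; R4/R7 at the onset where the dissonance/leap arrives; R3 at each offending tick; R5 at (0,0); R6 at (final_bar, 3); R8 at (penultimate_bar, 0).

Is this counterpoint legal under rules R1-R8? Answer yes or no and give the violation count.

bar 0: v0=F3 v1=F4 v2=C5 (P5)
bar 1: v0=E3 v1=G3 v2=B4 (P5)
bar 2: v0=D3 v1=A3 v2=A4 (P5)
bar 3: v0=B2 v1=G3 v2=F4 (TT)
bar 4: v0=D3 v1=A3 v2=F4 (m3)
bar 5: v0=E3 v1=C4 v2=G4 (m3)
bar 6: v0=F3 v1=F4 v2=C5 (P5)
  R1 @ bar1.0: F3/C5 P5 -> E3/B4 P5 similar
  R7 @ bar1.0: F4->G3 leap 10st
  R1 @ bar2.0: E3/B4 P5 -> D3/A4 P5 similar
  R4 @ bar3.0: B2/F4 TT untreated
  R2 @ bar4.0: B2/G3 m6 -> D3/A3 P5 similar
  R2 @ bar5.0: A3/F4 m6 -> C4/G4 P5 similar
  R1 @ bar6.0: C4/G4 P5 -> F4/C5 P5 similar
  R2 @ bar6.0: E3/C4 m6 -> F3/F4 P8 similar
  R2 @ bar6.0: E3/G4 m3 -> F3/C5 P5 similar

No (9 violations)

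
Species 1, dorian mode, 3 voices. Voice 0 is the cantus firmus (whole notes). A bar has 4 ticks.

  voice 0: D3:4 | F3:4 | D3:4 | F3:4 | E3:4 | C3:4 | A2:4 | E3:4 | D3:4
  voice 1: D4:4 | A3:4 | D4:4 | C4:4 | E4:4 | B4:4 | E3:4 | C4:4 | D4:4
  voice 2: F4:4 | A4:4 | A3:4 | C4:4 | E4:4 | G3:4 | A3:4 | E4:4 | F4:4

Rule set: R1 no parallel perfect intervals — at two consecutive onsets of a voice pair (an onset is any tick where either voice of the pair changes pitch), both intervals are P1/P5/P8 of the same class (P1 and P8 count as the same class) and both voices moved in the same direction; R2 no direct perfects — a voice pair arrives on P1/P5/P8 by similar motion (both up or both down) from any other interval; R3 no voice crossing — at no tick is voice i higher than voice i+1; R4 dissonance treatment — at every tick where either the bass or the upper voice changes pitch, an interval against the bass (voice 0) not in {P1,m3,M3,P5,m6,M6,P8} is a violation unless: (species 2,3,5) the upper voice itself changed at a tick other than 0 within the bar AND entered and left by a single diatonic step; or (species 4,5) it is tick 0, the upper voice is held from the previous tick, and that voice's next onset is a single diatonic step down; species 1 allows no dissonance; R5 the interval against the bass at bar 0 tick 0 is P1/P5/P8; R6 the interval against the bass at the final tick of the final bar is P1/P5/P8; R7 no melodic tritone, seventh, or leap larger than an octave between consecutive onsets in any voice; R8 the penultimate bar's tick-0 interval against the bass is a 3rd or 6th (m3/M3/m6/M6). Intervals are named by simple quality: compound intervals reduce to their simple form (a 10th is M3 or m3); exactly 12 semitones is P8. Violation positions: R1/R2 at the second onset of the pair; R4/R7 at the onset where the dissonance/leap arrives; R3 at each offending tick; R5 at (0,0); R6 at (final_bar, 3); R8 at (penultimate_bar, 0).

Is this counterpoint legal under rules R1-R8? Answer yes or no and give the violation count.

No (19 violations)

bar 0: v0=D3 v1=D4 v2=F4 (m3)
bar 1: v0=F3 v1=A3 v2=A4 (M3)
bar 2: v0=D3 v1=D4 v2=A3 (P5)
bar 3: v0=F3 v1=C4 v2=C4 (P5)
bar 4: v0=E3 v1=E4 v2=E4 (P8)
bar 5: v0=C3 v1=B4 v2=G3 (P5)
bar 6: v0=A2 v1=E3 v2=A3 (P8)
bar 7: v0=E3 v1=C4 v2=E4 (P8)
bar 8: v0=D3 v1=D4 v2=F4 (m3)
  R5 @ bar0.0: opens on m3
  R2 @ bar2.0: F3/A4 M3 -> D3/A3 P5 similar
  R3 @ bar2.0: D4 above A3
  R3 @ bar2.1: D4 above A3
  R3 @ bar2.2: D4 above A3
  R3 @ bar2.3: D4 above A3
  R1 @ bar3.0: D3/A3 P5 -> F3/C4 P5 similar
  R1 @ bar4.0: C4/C4 P1 -> E4/E4 P1 similar
  R2 @ bar5.0: E3/E4 P8 -> C3/G3 P5 similar
  R3 @ bar5.0: B4 above G3
  R4 @ bar5.0: C3/B4 M7 untreated
  R3 @ bar5.1: B4 above G3
  R3 @ bar5.2: B4 above G3
  R3 @ bar5.3: B4 above G3
  R2 @ bar6.0: C3/B4 M7 -> A2/E3 P5 similar
  R7 @ bar6.0: B4->E3 leap 19st
  R1 @ bar7.0: A2/A3 P8 -> E3/E4 P8 similar
  R8 @ bar7.0: penult P8 not 3rd/6th
  R6 @ bar8.3: closes on m3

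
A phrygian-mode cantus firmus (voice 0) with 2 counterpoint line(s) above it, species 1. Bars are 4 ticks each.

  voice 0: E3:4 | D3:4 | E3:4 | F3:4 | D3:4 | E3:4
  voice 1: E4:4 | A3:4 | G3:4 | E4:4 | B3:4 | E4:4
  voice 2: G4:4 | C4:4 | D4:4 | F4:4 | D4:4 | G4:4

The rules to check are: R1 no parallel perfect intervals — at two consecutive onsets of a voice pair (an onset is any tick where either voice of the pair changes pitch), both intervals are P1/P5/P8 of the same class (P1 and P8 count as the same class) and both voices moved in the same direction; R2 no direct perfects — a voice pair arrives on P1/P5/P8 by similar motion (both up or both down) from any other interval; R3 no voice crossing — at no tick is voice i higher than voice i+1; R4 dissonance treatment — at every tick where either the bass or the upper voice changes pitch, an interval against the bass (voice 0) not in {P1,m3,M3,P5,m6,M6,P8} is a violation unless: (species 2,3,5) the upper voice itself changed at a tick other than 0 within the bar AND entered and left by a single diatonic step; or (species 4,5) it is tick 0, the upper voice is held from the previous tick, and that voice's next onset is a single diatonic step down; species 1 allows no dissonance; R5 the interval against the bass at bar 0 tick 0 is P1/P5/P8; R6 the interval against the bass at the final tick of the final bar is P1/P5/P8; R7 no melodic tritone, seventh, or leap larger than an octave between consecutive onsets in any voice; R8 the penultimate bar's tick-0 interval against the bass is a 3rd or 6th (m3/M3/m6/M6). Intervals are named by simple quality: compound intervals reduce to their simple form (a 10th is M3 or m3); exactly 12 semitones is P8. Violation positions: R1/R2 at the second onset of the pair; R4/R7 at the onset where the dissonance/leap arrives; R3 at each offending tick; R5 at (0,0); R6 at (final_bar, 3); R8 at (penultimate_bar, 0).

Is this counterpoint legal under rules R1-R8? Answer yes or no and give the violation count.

No (10 violations)

bar 0: v0=E3 v1=E4 v2=G4 (m3)
bar 1: v0=D3 v1=A3 v2=C4 (m7)
bar 2: v0=E3 v1=G3 v2=D4 (m7)
bar 3: v0=F3 v1=E4 v2=F4 (P8)
bar 4: v0=D3 v1=B3 v2=D4 (P8)
bar 5: v0=E3 v1=E4 v2=G4 (m3)
  R5 @ bar0.0: opens on m3
  R2 @ bar1.0: E3/E4 P8 -> D3/A3 P5 similar
  R4 @ bar1.0: D3/C4 m7 untreated
  R4 @ bar2.0: E3/D4 m7 untreated
  R2 @ bar3.0: E3/D4 m7 -> F3/F4 P8 similar
  R4 @ bar3.0: F3/E4 M7 untreated
  R1 @ bar4.0: F3/F4 P8 -> D3/D4 P8 similar
  R8 @ bar4.0: penult P8 not 3rd/6th
  R2 @ bar5.0: D3/B3 M6 -> E3/E4 P8 similar
  R6 @ bar5.3: closes on m3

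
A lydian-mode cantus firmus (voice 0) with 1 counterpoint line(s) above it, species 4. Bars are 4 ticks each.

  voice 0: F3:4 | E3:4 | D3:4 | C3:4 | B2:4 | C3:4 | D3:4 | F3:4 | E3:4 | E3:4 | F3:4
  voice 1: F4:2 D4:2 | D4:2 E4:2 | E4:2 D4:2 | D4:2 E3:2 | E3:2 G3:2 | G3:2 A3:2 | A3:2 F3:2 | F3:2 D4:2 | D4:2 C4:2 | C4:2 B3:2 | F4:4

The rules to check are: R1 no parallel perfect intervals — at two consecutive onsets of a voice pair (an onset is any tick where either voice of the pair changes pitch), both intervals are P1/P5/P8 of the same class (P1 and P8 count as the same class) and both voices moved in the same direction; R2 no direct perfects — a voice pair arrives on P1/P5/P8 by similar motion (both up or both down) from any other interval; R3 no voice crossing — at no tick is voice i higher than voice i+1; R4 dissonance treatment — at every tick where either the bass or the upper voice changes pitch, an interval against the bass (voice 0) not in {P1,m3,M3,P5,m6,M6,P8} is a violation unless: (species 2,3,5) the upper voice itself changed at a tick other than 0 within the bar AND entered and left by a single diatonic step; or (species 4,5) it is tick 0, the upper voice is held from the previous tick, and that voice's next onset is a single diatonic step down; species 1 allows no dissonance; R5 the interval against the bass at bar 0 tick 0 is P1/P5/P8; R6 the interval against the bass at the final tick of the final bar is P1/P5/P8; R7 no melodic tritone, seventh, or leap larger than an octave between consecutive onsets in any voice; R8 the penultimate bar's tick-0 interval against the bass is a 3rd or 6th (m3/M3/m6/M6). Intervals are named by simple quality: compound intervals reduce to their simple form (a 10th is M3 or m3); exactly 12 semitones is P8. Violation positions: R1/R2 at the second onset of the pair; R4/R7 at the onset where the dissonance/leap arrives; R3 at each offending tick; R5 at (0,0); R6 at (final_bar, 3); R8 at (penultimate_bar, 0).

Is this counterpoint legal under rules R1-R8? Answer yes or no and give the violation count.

No (6 violations)

bar 0: v0=F3 v1=F4 (P8)
bar 1: v0=E3 v1=D4 (m7)
bar 2: v0=D3 v1=E4 (M2)
bar 3: v0=C3 v1=D4 (M2)
bar 4: v0=B2 v1=E3 (P4)
bar 5: v0=C3 v1=G3 (P5)
bar 6: v0=D3 v1=A3 (P5)
bar 7: v0=F3 v1=F3 (P1)
bar 8: v0=E3 v1=D4 (m7)
bar 9: v0=E3 v1=C4 (m6)
bar 10: v0=F3 v1=F4 (P8)
  R4 @ bar1.0: E3/D4 m7 untreated
  R4 @ bar3.0: C3/D4 M2 untreated
  R7 @ bar3.2: D4->E3 leap 10st
  R4 @ bar4.0: B2/E3 P4 untreated
  R2 @ bar10.0: E3/B3 P5 -> F3/F4 P8 similar
  R7 @ bar10.0: B3->F4 leap 6st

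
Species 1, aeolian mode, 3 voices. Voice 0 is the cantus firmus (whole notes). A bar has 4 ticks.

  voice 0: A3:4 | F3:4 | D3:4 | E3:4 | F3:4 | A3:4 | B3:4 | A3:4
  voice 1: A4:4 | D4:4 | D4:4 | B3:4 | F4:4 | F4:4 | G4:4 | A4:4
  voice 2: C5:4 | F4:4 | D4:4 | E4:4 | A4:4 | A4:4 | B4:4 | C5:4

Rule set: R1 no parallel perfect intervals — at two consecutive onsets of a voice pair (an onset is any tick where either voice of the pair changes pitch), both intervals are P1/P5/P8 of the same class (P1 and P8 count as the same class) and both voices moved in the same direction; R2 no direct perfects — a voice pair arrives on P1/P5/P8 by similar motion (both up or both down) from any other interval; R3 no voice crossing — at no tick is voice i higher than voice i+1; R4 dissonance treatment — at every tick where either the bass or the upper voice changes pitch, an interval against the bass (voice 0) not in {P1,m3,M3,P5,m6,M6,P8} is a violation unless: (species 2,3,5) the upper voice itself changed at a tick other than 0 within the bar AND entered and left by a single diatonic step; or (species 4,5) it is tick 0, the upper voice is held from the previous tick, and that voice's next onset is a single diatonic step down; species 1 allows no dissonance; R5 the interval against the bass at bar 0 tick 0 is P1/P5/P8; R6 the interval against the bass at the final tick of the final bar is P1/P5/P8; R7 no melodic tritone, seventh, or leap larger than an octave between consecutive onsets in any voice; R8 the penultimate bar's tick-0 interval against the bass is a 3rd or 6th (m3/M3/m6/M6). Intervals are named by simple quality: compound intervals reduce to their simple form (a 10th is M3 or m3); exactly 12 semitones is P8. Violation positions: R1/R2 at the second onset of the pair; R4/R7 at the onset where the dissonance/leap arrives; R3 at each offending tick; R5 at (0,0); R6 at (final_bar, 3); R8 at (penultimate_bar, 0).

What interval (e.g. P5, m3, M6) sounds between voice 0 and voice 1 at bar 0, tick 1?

P8

voice 0=A3 voice 1=A4 -> P8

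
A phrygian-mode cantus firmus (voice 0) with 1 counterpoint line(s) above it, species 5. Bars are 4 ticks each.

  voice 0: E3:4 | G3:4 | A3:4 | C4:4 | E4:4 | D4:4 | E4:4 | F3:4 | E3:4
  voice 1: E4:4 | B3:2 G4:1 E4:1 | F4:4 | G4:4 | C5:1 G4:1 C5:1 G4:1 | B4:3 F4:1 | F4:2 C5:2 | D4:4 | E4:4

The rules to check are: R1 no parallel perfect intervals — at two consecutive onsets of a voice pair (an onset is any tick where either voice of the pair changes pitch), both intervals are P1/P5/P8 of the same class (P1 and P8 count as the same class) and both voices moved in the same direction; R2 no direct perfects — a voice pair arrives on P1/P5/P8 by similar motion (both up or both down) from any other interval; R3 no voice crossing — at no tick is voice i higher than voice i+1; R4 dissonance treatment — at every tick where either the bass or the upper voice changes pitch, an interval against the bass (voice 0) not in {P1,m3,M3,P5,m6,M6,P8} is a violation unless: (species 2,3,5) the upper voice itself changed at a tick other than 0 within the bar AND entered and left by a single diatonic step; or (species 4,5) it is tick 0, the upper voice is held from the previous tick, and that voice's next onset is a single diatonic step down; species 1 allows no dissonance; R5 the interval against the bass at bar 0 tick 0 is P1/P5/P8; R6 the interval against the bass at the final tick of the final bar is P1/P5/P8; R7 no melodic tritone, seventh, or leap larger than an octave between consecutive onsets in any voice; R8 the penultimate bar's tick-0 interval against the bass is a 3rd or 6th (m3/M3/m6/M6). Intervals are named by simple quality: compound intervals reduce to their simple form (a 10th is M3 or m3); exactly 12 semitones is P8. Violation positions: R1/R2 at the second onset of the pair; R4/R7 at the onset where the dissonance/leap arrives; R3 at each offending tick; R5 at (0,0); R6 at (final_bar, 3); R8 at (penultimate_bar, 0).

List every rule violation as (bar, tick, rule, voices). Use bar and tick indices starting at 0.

(3, 0, R2, (0, 1))
(5, 3, R7, (1,))
(6, 0, R4, (0, 1))
(7, 0, R7, (0,))
(7, 0, R7, (1,))

bar 0: v0=E3 v1=E4 downbeat P8
bar 1: v0=G3 v1=B3 downbeat M3
bar 2: v0=A3 v1=F4 downbeat m6
bar 3: v0=C4 v1=G4 downbeat P5
bar 4: v0=E4 v1=C5 downbeat m6
bar 5: v0=D4 v1=B4 downbeat M6
bar 6: v0=E4 v1=F4 downbeat m2
bar 7: v0=F3 v1=D4 downbeat M6
bar 8: v0=E3 v1=E4 downbeat P8
  -> R2 @ bar 3 tick 0 v(0, 1): A3/F4 m6 -> C4/G4 P5 similar
  -> R7 @ bar 5 tick 3 v(1,): B4->F4 leap 6st
  -> R4 @ bar 6 tick 0 v(0, 1): E4/F4 m2 untreated
  -> R7 @ bar 7 tick 0 v(0,): E4->F3 leap 11st
  -> R7 @ bar 7 tick 0 v(1,): C5->D4 leap 10st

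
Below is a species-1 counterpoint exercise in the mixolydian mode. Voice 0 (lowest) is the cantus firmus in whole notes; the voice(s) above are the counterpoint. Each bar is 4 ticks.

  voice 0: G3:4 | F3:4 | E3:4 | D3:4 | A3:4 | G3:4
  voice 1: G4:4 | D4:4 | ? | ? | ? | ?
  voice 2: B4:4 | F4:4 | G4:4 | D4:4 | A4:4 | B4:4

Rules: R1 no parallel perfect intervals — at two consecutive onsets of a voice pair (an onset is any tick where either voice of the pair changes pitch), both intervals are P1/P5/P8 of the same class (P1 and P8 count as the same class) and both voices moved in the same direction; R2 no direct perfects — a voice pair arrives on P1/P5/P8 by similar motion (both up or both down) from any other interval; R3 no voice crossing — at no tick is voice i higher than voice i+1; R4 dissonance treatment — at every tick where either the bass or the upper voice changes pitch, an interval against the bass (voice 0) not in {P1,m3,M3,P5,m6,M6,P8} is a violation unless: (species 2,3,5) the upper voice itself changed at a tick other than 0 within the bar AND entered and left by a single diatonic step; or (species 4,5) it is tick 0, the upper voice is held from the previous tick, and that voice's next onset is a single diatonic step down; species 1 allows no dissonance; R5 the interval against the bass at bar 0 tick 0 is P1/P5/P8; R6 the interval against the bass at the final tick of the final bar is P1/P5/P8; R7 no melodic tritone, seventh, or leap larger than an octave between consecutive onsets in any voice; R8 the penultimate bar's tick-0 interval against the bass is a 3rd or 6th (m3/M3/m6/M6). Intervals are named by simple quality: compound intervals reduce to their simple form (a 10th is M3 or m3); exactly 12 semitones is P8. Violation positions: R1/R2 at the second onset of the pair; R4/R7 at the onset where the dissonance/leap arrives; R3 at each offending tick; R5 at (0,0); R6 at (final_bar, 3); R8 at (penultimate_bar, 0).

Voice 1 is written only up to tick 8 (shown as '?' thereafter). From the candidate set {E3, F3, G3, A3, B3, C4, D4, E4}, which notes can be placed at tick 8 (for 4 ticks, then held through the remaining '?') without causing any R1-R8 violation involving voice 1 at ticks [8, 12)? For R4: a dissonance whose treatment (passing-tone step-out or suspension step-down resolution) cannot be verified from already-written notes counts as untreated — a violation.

{C4, E4, G3}

E3: violates R2,R7
F3: violates R4
G3: legal
A3: violates R4
B3: violates R2
C4: legal
D4: violates R4
E4: legal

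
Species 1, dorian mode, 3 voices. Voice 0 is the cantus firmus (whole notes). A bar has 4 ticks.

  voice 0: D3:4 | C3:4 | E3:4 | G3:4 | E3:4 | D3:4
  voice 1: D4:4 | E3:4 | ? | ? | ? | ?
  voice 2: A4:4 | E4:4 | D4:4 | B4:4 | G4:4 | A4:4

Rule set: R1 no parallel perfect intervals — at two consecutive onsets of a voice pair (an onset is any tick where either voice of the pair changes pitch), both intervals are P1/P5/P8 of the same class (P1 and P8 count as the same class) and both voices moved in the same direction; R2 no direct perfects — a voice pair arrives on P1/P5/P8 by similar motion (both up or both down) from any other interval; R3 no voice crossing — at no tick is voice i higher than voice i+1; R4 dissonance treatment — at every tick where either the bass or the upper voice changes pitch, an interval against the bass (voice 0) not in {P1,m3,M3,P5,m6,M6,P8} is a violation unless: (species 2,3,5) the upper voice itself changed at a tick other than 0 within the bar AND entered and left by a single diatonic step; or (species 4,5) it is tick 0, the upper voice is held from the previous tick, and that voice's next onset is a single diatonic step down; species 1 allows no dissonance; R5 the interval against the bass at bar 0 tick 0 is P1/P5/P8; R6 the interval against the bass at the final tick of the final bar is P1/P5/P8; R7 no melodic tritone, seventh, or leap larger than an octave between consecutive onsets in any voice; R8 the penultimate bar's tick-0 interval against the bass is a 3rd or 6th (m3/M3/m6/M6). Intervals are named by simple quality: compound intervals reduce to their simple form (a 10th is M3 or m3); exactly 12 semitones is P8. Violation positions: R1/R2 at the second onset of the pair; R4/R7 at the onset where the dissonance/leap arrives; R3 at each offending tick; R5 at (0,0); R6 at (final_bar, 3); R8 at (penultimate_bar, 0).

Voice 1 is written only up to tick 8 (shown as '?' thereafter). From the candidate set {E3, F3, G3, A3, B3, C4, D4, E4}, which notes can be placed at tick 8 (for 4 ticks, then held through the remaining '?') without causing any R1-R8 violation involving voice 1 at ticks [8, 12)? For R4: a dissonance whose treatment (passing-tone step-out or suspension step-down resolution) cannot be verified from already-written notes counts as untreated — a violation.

{C4, E3, G3}

E3: legal
F3: violates R4
G3: legal
A3: violates R4
B3: violates R2
C4: legal
D4: violates R4,R7
E4: violates R2,R3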